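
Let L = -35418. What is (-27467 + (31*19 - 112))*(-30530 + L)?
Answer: 1779936520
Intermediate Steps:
(-27467 + (31*19 - 112))*(-30530 + L) = (-27467 + (31*19 - 112))*(-30530 - 35418) = (-27467 + (589 - 112))*(-65948) = (-27467 + 477)*(-65948) = -26990*(-65948) = 1779936520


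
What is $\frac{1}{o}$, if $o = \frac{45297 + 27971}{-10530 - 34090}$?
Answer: $- \frac{11155}{18317} \approx -0.609$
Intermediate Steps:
$o = - \frac{18317}{11155}$ ($o = \frac{73268}{-44620} = 73268 \left(- \frac{1}{44620}\right) = - \frac{18317}{11155} \approx -1.642$)
$\frac{1}{o} = \frac{1}{- \frac{18317}{11155}} = - \frac{11155}{18317}$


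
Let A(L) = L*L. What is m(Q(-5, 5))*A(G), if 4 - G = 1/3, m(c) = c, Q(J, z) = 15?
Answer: 605/3 ≈ 201.67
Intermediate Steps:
G = 11/3 (G = 4 - 1/3 = 4 - 1*⅓ = 4 - ⅓ = 11/3 ≈ 3.6667)
A(L) = L²
m(Q(-5, 5))*A(G) = 15*(11/3)² = 15*(121/9) = 605/3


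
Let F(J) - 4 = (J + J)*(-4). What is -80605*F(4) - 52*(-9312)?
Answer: 2741164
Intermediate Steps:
F(J) = 4 - 8*J (F(J) = 4 + (J + J)*(-4) = 4 + (2*J)*(-4) = 4 - 8*J)
-80605*F(4) - 52*(-9312) = -80605*(4 - 8*4) - 52*(-9312) = -80605*(4 - 32) + 484224 = -80605*(-28) + 484224 = 2256940 + 484224 = 2741164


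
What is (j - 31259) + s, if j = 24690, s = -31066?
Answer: -37635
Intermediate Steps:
(j - 31259) + s = (24690 - 31259) - 31066 = -6569 - 31066 = -37635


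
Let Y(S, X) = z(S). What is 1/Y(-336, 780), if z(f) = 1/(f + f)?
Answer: -672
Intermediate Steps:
z(f) = 1/(2*f)
Y(S, X) = 1/(2*S)
1/Y(-336, 780) = 1/((½)/(-336)) = 1/((½)*(-1/336)) = 1/(-1/672) = -672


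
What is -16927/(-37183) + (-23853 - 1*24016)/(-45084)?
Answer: 2543049895/1676358372 ≈ 1.5170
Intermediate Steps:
-16927/(-37183) + (-23853 - 1*24016)/(-45084) = -16927*(-1/37183) + (-23853 - 24016)*(-1/45084) = 16927/37183 - 47869*(-1/45084) = 16927/37183 + 47869/45084 = 2543049895/1676358372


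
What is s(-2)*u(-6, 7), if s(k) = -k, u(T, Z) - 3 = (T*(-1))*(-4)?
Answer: -42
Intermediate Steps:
u(T, Z) = 3 + 4*T (u(T, Z) = 3 + (T*(-1))*(-4) = 3 - T*(-4) = 3 + 4*T)
s(-2)*u(-6, 7) = (-1*(-2))*(3 + 4*(-6)) = 2*(3 - 24) = 2*(-21) = -42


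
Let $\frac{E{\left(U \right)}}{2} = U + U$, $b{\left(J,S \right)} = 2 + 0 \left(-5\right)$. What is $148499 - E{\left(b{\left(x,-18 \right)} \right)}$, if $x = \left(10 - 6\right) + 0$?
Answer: $148491$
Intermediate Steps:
$x = 4$ ($x = 4 + 0 = 4$)
$b{\left(J,S \right)} = 2$ ($b{\left(J,S \right)} = 2 + 0 = 2$)
$E{\left(U \right)} = 4 U$ ($E{\left(U \right)} = 2 \left(U + U\right) = 2 \cdot 2 U = 4 U$)
$148499 - E{\left(b{\left(x,-18 \right)} \right)} = 148499 - 4 \cdot 2 = 148499 - 8 = 148491$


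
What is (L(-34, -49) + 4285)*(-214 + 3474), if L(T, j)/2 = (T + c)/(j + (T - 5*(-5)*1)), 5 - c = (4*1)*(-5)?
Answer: 405133240/29 ≈ 1.3970e+7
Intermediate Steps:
c = 25 (c = 5 - 4*1*(-5) = 5 - 4*(-5) = 5 - 1*(-20) = 5 + 20 = 25)
L(T, j) = 2*(25 + T)/(25 + T + j) (L(T, j) = 2*((T + 25)/(j + (T - 5*(-5)*1))) = 2*((25 + T)/(j + (T + 25*1))) = 2*((25 + T)/(j + (T + 25))) = 2*((25 + T)/(j + (25 + T))) = 2*((25 + T)/(25 + T + j)) = 2*(25 + T)/(25 + T + j))
(L(-34, -49) + 4285)*(-214 + 3474) = (2*(25 - 34)/(25 - 34 - 49) + 4285)*(-214 + 3474) = (2*(-9)/(-58) + 4285)*3260 = (2*(-1/58)*(-9) + 4285)*3260 = (9/29 + 4285)*3260 = (124274/29)*3260 = 405133240/29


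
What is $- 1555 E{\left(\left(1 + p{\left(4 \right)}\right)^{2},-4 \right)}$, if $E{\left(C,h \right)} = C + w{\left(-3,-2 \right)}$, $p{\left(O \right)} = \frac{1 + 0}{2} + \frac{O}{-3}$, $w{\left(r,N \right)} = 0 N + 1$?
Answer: $- \frac{57535}{36} \approx -1598.2$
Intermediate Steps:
$w{\left(r,N \right)} = 1$ ($w{\left(r,N \right)} = 0 + 1 = 1$)
$p{\left(O \right)} = \frac{1}{2} - \frac{O}{3}$ ($p{\left(O \right)} = 1 \cdot \frac{1}{2} + O \left(- \frac{1}{3}\right) = \frac{1}{2} - \frac{O}{3}$)
$E{\left(C,h \right)} = 1 + C$ ($E{\left(C,h \right)} = C + 1 = 1 + C$)
$- 1555 E{\left(\left(1 + p{\left(4 \right)}\right)^{2},-4 \right)} = - 1555 \left(1 + \left(1 + \left(\frac{1}{2} - \frac{4}{3}\right)\right)^{2}\right) = - 1555 \left(1 + \left(1 - \frac{5}{6}\right)^{2}\right) = - 1555 \left(1 + \left(\frac{1}{6}\right)^{2}\right) = - 1555 \left(1 + \frac{1}{36}\right) = \left(-1555\right) \frac{37}{36} = - \frac{57535}{36}$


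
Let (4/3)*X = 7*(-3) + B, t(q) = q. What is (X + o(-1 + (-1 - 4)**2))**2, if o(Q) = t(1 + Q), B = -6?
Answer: 361/16 ≈ 22.563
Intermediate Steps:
o(Q) = 1 + Q
X = -81/4 (X = 3*(7*(-3) - 6)/4 = 3*(-21 - 6)/4 = (3/4)*(-27) = -81/4 ≈ -20.250)
(X + o(-1 + (-1 - 4)**2))**2 = (-81/4 + (1 + (-1 + (-1 - 4)**2)))**2 = (-81/4 + (1 + (-1 + (-5)**2)))**2 = (-81/4 + (1 + (-1 + 25)))**2 = (-81/4 + (1 + 24))**2 = (-81/4 + 25)**2 = (19/4)**2 = 361/16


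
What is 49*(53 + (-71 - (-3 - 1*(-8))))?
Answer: -1127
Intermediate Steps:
49*(53 + (-71 - (-3 - 1*(-8)))) = 49*(53 + (-71 - (-3 + 8))) = 49*(53 + (-71 - 1*5)) = 49*(53 + (-71 - 5)) = 49*(53 - 76) = 49*(-23) = -1127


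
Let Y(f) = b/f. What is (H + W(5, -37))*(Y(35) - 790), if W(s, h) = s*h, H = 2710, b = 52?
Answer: -13936990/7 ≈ -1.9910e+6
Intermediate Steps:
Y(f) = 52/f
W(s, h) = h*s
(H + W(5, -37))*(Y(35) - 790) = (2710 - 37*5)*(52/35 - 790) = (2710 - 185)*(52*(1/35) - 790) = 2525*(52/35 - 790) = 2525*(-27598/35) = -13936990/7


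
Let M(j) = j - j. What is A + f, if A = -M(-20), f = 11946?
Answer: 11946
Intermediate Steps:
M(j) = 0
A = 0 (A = -1*0 = 0)
A + f = 0 + 11946 = 11946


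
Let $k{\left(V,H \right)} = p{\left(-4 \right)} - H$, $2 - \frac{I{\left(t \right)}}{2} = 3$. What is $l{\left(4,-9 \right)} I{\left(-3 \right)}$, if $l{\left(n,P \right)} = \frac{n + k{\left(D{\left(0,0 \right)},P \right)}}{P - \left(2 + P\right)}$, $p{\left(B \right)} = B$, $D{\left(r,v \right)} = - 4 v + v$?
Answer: $9$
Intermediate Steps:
$D{\left(r,v \right)} = - 3 v$
$I{\left(t \right)} = -2$ ($I{\left(t \right)} = 4 - 6 = -2$)
$k{\left(V,H \right)} = -4 - H$
$l{\left(n,P \right)} = 2 + \frac{P}{2} - \frac{n}{2}$ ($l{\left(n,P \right)} = \frac{n - \left(4 + P\right)}{P - \left(2 + P\right)} = \frac{-4 + n - P}{-2} = \left(-4 + n - P\right) \left(- \frac{1}{2}\right) = 2 + \frac{P}{2} - \frac{n}{2}$)
$l{\left(4,-9 \right)} I{\left(-3 \right)} = \left(2 + \frac{1}{2} \left(-9\right) - 2\right) \left(-2\right) = \left(2 - \frac{9}{2} - 2\right) \left(-2\right) = \left(- \frac{9}{2}\right) \left(-2\right) = 9$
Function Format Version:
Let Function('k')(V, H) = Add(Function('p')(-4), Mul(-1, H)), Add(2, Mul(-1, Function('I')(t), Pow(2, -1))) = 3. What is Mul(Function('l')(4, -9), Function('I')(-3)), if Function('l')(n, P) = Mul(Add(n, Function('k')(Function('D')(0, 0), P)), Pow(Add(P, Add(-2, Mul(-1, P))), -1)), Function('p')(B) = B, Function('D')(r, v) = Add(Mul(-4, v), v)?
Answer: 9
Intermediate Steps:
Function('D')(r, v) = Mul(-3, v)
Function('I')(t) = -2 (Function('I')(t) = Add(4, Mul(-2, 3)) = Add(4, -6) = -2)
Function('k')(V, H) = Add(-4, Mul(-1, H))
Function('l')(n, P) = Add(2, Mul(Rational(1, 2), P), Mul(Rational(-1, 2), n)) (Function('l')(n, P) = Mul(Add(n, Add(-4, Mul(-1, P))), Pow(Add(P, Add(-2, Mul(-1, P))), -1)) = Mul(Add(-4, n, Mul(-1, P)), Pow(-2, -1)) = Mul(Add(-4, n, Mul(-1, P)), Rational(-1, 2)) = Add(2, Mul(Rational(1, 2), P), Mul(Rational(-1, 2), n)))
Mul(Function('l')(4, -9), Function('I')(-3)) = Mul(Add(2, Mul(Rational(1, 2), -9), Mul(Rational(-1, 2), 4)), -2) = Mul(Add(2, Rational(-9, 2), -2), -2) = Mul(Rational(-9, 2), -2) = 9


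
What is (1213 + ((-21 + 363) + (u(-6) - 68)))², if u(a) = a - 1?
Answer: 2190400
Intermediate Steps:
u(a) = -1 + a
(1213 + ((-21 + 363) + (u(-6) - 68)))² = (1213 + ((-21 + 363) + ((-1 - 6) - 68)))² = (1213 + (342 + (-7 - 68)))² = (1213 + (342 - 75))² = (1213 + 267)² = 1480² = 2190400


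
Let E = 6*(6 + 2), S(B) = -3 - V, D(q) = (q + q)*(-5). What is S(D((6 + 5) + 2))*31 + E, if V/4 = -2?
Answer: 203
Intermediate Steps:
V = -8 (V = 4*(-2) = -8)
D(q) = -10*q (D(q) = (2*q)*(-5) = -10*q)
S(B) = 5 (S(B) = -3 - 1*(-8) = -3 + 8 = 5)
E = 48 (E = 6*8 = 48)
S(D((6 + 5) + 2))*31 + E = 5*31 + 48 = 155 + 48 = 203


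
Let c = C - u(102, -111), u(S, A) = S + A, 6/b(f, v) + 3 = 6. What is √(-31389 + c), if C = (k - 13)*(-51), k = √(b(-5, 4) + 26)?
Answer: √(-30717 - 102*√7) ≈ 176.03*I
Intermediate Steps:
b(f, v) = 2 (b(f, v) = 6/(-3 + 6) = 6/3 = 6*(⅓) = 2)
u(S, A) = A + S
k = 2*√7 (k = √(2 + 26) = √28 = 2*√7 ≈ 5.2915)
C = 663 - 102*√7 (C = (2*√7 - 13)*(-51) = (-13 + 2*√7)*(-51) = 663 - 102*√7 ≈ 393.13)
c = 672 - 102*√7 (c = (663 - 102*√7) - (-111 + 102) = (663 - 102*√7) - 1*(-9) = (663 - 102*√7) + 9 = 672 - 102*√7 ≈ 402.13)
√(-31389 + c) = √(-31389 + (672 - 102*√7)) = √(-30717 - 102*√7)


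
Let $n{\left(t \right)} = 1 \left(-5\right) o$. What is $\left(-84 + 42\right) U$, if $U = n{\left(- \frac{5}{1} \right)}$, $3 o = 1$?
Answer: $70$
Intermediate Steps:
$o = \frac{1}{3}$ ($o = \frac{1}{3} \cdot 1 = \frac{1}{3} \approx 0.33333$)
$n{\left(t \right)} = - \frac{5}{3}$ ($n{\left(t \right)} = 1 \left(-5\right) \frac{1}{3} = \left(-5\right) \frac{1}{3} = - \frac{5}{3}$)
$U = - \frac{5}{3} \approx -1.6667$
$\left(-84 + 42\right) U = \left(-84 + 42\right) \left(- \frac{5}{3}\right) = \left(-42\right) \left(- \frac{5}{3}\right) = 70$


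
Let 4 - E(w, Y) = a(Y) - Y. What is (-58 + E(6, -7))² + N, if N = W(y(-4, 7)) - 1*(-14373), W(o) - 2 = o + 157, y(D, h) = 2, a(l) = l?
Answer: 17450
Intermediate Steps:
W(o) = 159 + o (W(o) = 2 + (o + 157) = 2 + (157 + o) = 159 + o)
N = 14534 (N = (159 + 2) - 1*(-14373) = 161 + 14373 = 14534)
E(w, Y) = 4 (E(w, Y) = 4 - (Y - Y) = 4 - 1*0 = 4 + 0 = 4)
(-58 + E(6, -7))² + N = (-58 + 4)² + 14534 = (-54)² + 14534 = 2916 + 14534 = 17450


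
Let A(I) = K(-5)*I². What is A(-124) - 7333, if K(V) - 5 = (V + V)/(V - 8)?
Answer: 1057871/13 ≈ 81375.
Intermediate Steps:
K(V) = 5 + 2*V/(-8 + V) (K(V) = 5 + (V + V)/(V - 8) = 5 + (2*V)/(-8 + V) = 5 + 2*V/(-8 + V))
A(I) = 75*I²/13 (A(I) = ((-40 + 7*(-5))/(-8 - 5))*I² = ((-40 - 35)/(-13))*I² = (-1/13*(-75))*I² = 75*I²/13)
A(-124) - 7333 = (75/13)*(-124)² - 7333 = (75/13)*15376 - 7333 = 1153200/13 - 7333 = 1057871/13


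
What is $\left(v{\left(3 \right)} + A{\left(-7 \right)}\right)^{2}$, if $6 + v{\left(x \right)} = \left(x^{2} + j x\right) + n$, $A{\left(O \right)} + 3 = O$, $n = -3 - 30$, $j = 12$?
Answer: $16$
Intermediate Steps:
$n = -33$ ($n = -3 - 30 = -33$)
$A{\left(O \right)} = -3 + O$
$v{\left(x \right)} = -39 + x^{2} + 12 x$ ($v{\left(x \right)} = -6 - \left(33 - x^{2} - 12 x\right) = -6 + \left(-33 + x^{2} + 12 x\right) = -39 + x^{2} + 12 x$)
$\left(v{\left(3 \right)} + A{\left(-7 \right)}\right)^{2} = \left(\left(-39 + 3^{2} + 12 \cdot 3\right) - 10\right)^{2} = \left(\left(-39 + 9 + 36\right) - 10\right)^{2} = \left(6 - 10\right)^{2} = \left(-4\right)^{2} = 16$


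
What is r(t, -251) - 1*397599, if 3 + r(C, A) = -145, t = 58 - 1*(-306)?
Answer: -397747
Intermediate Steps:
t = 364 (t = 58 + 306 = 364)
r(C, A) = -148 (r(C, A) = -3 - 145 = -148)
r(t, -251) - 1*397599 = -148 - 1*397599 = -148 - 397599 = -397747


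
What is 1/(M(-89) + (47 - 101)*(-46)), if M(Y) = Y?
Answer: 1/2395 ≈ 0.00041754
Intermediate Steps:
1/(M(-89) + (47 - 101)*(-46)) = 1/(-89 + (47 - 101)*(-46)) = 1/(-89 - 54*(-46)) = 1/(-89 + 2484) = 1/2395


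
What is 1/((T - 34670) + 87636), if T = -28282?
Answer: 1/24684 ≈ 4.0512e-5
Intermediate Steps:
1/((T - 34670) + 87636) = 1/((-28282 - 34670) + 87636) = 1/(-62952 + 87636) = 1/24684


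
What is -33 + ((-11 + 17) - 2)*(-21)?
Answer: -117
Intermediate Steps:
-33 + ((-11 + 17) - 2)*(-21) = -33 + (6 - 2)*(-21) = -33 + 4*(-21) = -33 - 84 = -117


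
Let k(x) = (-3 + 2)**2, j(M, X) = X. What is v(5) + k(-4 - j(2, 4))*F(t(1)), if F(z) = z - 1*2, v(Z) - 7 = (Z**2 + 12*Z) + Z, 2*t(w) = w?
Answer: 191/2 ≈ 95.500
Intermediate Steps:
t(w) = w/2
v(Z) = 7 + Z**2 + 13*Z (v(Z) = 7 + ((Z**2 + 12*Z) + Z) = 7 + (Z**2 + 13*Z) = 7 + Z**2 + 13*Z)
F(z) = -2 + z (F(z) = z - 2 = -2 + z)
k(x) = 1 (k(x) = (-1)**2 = 1)
v(5) + k(-4 - j(2, 4))*F(t(1)) = (7 + 5**2 + 13*5) + 1*(-2 + (1/2)*1) = (7 + 25 + 65) + 1*(-2 + 1/2) = 97 + 1*(-3/2) = 97 - 3/2 = 191/2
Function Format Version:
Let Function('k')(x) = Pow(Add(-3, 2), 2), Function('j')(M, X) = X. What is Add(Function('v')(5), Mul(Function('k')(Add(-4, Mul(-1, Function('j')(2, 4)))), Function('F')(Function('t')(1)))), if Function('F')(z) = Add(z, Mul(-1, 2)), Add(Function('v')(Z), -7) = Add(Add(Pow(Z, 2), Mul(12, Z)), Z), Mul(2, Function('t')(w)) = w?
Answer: Rational(191, 2) ≈ 95.500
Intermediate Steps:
Function('t')(w) = Mul(Rational(1, 2), w)
Function('v')(Z) = Add(7, Pow(Z, 2), Mul(13, Z)) (Function('v')(Z) = Add(7, Add(Add(Pow(Z, 2), Mul(12, Z)), Z)) = Add(7, Add(Pow(Z, 2), Mul(13, Z))) = Add(7, Pow(Z, 2), Mul(13, Z)))
Function('F')(z) = Add(-2, z) (Function('F')(z) = Add(z, -2) = Add(-2, z))
Function('k')(x) = 1 (Function('k')(x) = Pow(-1, 2) = 1)
Add(Function('v')(5), Mul(Function('k')(Add(-4, Mul(-1, Function('j')(2, 4)))), Function('F')(Function('t')(1)))) = Add(Add(7, Pow(5, 2), Mul(13, 5)), Mul(1, Add(-2, Mul(Rational(1, 2), 1)))) = Add(Add(7, 25, 65), Mul(1, Add(-2, Rational(1, 2)))) = Add(97, Mul(1, Rational(-3, 2))) = Add(97, Rational(-3, 2)) = Rational(191, 2)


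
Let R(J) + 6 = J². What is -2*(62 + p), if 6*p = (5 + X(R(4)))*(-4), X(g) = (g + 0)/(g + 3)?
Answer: -1512/13 ≈ -116.31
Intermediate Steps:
R(J) = -6 + J²
X(g) = g/(3 + g)
p = -50/13 (p = ((5 + (-6 + 4²)/(3 + (-6 + 4²)))*(-4))/6 = ((5 + (-6 + 16)/(3 + (-6 + 16)))*(-4))/6 = ((5 + 10/(3 + 10))*(-4))/6 = ((5 + 10/13)*(-4))/6 = ((75/13)*(-4))/6 = (⅙)*(-300/13) = -50/13 ≈ -3.8462)
-2*(62 + p) = -2*(62 - 50/13) = -2*756/13 = -1512/13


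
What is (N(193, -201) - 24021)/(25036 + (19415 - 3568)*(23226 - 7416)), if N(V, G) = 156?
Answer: -23865/250566106 ≈ -9.5244e-5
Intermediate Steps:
(N(193, -201) - 24021)/(25036 + (19415 - 3568)*(23226 - 7416)) = (156 - 24021)/(25036 + (19415 - 3568)*(23226 - 7416)) = -23865/(25036 + 15847*15810) = -23865/(25036 + 250541070) = -23865/250566106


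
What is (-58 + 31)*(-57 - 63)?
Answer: 3240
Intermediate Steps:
(-58 + 31)*(-57 - 63) = -27*(-120) = 3240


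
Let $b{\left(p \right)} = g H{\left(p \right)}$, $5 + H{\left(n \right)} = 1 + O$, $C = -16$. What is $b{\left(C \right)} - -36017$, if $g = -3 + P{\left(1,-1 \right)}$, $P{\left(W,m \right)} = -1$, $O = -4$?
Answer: $36049$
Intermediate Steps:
$H{\left(n \right)} = -8$ ($H{\left(n \right)} = -5 + \left(1 - 4\right) = -5 - 3 = -8$)
$g = -4$ ($g = -3 - 1 = -4$)
$b{\left(p \right)} = 32$ ($b{\left(p \right)} = \left(-4\right) \left(-8\right) = 32$)
$b{\left(C \right)} - -36017 = 32 - -36017 = 32 + 36017 = 36049$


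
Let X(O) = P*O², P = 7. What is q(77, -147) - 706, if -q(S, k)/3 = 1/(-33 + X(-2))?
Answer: -3527/5 ≈ -705.40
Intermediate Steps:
X(O) = 7*O²
q(S, k) = ⅗ (q(S, k) = -3/(-33 + 7*(-2)²) = -3/(-33 + 7*4) = -3/(-33 + 28) = -3/(-5) = -3*(-⅕) = ⅗)
q(77, -147) - 706 = ⅗ - 706 = -3527/5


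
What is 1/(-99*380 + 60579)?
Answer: 1/22959 ≈ 4.3556e-5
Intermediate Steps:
1/(-99*380 + 60579) = 1/(-37620 + 60579) = 1/22959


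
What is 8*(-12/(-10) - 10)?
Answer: -352/5 ≈ -70.400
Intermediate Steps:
8*(-12/(-10) - 10) = 8*(-12*(-⅒) - 10) = 8*(6/5 - 10) = 8*(-44/5) = -352/5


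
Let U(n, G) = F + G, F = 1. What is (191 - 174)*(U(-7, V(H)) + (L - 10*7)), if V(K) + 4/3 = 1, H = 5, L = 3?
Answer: -3383/3 ≈ -1127.7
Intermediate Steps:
V(K) = -⅓ (V(K) = -4/3 + 1 = -⅓)
U(n, G) = 1 + G
(191 - 174)*(U(-7, V(H)) + (L - 10*7)) = (191 - 174)*((1 - ⅓) + (3 - 10*7)) = 17*(⅔ + (3 - 70)) = 17*(⅔ - 67) = 17*(-199/3) = -3383/3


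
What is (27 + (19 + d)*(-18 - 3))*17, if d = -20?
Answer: 816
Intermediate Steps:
(27 + (19 + d)*(-18 - 3))*17 = (27 + (19 - 20)*(-18 - 3))*17 = (27 - 1*(-21))*17 = (27 + 21)*17 = 48*17 = 816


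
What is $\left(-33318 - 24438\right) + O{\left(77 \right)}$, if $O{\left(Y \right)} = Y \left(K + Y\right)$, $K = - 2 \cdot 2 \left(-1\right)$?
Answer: $-51519$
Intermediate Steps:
$K = 4$ ($K = \left(-2\right) \left(-2\right) = 4$)
$O{\left(Y \right)} = Y \left(4 + Y\right)$
$\left(-33318 - 24438\right) + O{\left(77 \right)} = \left(-33318 - 24438\right) + 77 \left(4 + 77\right) = -57756 + 77 \cdot 81 = -57756 + 6237 = -51519$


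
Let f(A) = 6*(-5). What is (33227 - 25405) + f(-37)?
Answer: 7792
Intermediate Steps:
f(A) = -30
(33227 - 25405) + f(-37) = (33227 - 25405) - 30 = 7822 - 30 = 7792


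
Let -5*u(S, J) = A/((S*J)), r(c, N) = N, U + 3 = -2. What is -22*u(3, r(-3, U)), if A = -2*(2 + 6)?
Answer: 352/75 ≈ 4.6933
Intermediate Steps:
U = -5 (U = -3 - 2 = -5)
A = -16 (A = -2*8 = -16)
u(S, J) = 16/(5*J*S) (u(S, J) = -(-16)/(5*(S*J)) = -(-16)/(5*(J*S)) = -(-16)*1/(J*S)/5 = -(-16)/(5*J*S) = 16/(5*J*S))
-22*u(3, r(-3, U)) = -352/(5*(-5)*3) = -352*(-1)/(5*5*3) = -22*(-16/75) = 352/75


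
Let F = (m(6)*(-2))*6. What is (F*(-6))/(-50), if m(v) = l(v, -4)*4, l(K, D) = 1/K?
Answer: -24/25 ≈ -0.96000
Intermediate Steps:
m(v) = 4/v
F = -8 (F = ((4/6)*(-2))*6 = ((4*(⅙))*(-2))*6 = ((⅔)*(-2))*6 = -4/3*6 = -8)
(F*(-6))/(-50) = -8*(-6)/(-50) = 48*(-1/50) = -24/25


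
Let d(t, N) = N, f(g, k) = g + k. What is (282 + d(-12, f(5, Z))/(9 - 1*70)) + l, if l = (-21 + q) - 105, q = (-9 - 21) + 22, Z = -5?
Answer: 148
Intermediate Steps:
q = -8 (q = -30 + 22 = -8)
l = -134 (l = (-21 - 8) - 105 = -29 - 105 = -134)
(282 + d(-12, f(5, Z))/(9 - 1*70)) + l = (282 + (5 - 5)/(9 - 1*70)) - 134 = (282 + 0/(9 - 70)) - 134 = (282 + 0/(-61)) - 134 = (282 + 0*(-1/61)) - 134 = (282 + 0) - 134 = 282 - 134 = 148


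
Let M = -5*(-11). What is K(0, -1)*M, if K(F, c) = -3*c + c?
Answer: 110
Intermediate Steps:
K(F, c) = -2*c
M = 55
K(0, -1)*M = -2*(-1)*55 = 2*55 = 110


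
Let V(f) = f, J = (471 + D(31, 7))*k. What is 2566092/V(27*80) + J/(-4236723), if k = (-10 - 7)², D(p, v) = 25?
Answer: 657922499/553820 ≈ 1188.0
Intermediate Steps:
k = 289 (k = (-17)² = 289)
J = 143344 (J = (471 + 25)*289 = 496*289 = 143344)
2566092/V(27*80) + J/(-4236723) = 2566092/((27*80)) + 143344/(-4236723) = 2566092/2160 + 143344*(-1/4236723) = 2566092*(1/2160) - 8432/249219 = 213841/180 - 8432/249219 = 657922499/553820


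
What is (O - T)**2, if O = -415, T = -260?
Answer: 24025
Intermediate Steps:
(O - T)**2 = (-415 - 1*(-260))**2 = (-415 + 260)**2 = (-155)**2 = 24025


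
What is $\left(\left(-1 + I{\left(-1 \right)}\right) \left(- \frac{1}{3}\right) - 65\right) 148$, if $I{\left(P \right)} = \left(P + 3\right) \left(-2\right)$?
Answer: $- \frac{28120}{3} \approx -9373.3$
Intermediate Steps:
$I{\left(P \right)} = -6 - 2 P$ ($I{\left(P \right)} = \left(3 + P\right) \left(-2\right) = -6 - 2 P$)
$\left(\left(-1 + I{\left(-1 \right)}\right) \left(- \frac{1}{3}\right) - 65\right) 148 = \left(\left(-1 - 4\right) \left(- \frac{1}{3}\right) - 65\right) 148 = \left(\left(-5\right) \left(- \frac{1}{3}\right) - 65\right) 148 = \left(\frac{5}{3} - 65\right) 148 = \left(- \frac{190}{3}\right) 148 = - \frac{28120}{3}$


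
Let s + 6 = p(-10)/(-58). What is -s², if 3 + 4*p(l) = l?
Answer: -1901641/53824 ≈ -35.331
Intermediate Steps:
p(l) = -¾ + l/4
s = -1379/232 (s = -6 + (-¾ + (¼)*(-10))/(-58) = -6 + (-¾ - 5/2)*(-1/58) = -6 - 13/4*(-1/58) = -6 + 13/232 = -1379/232 ≈ -5.9440)
-s² = -(-1379/232)² = -1*1901641/53824 = -1901641/53824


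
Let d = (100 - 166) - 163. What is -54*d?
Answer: 12366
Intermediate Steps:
d = -229 (d = -66 - 163 = -229)
-54*d = -54*(-229) = 12366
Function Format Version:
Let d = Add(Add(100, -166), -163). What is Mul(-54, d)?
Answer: 12366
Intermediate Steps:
d = -229 (d = Add(-66, -163) = -229)
Mul(-54, d) = Mul(-54, -229) = 12366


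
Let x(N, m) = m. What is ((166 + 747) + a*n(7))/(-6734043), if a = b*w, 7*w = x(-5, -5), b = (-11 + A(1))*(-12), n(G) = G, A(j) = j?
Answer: -313/6734043 ≈ -4.6480e-5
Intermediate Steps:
b = 120 (b = (-11 + 1)*(-12) = -10*(-12) = 120)
w = -5/7 (w = (1/7)*(-5) = -5/7 ≈ -0.71429)
a = -600/7 (a = 120*(-5/7) = -600/7 ≈ -85.714)
((166 + 747) + a*n(7))/(-6734043) = ((166 + 747) - 600/7*7)/(-6734043) = (913 - 600)*(-1/6734043) = 313*(-1/6734043) = -313/6734043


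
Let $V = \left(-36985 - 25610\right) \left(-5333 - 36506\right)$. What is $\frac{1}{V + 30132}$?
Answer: $\frac{1}{2618942337} \approx 3.8183 \cdot 10^{-10}$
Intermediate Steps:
$V = 2618912205$ ($V = \left(-62595\right) \left(-41839\right) = 2618912205$)
$\frac{1}{V + 30132} = \frac{1}{2618912205 + 30132} = \frac{1}{2618942337}$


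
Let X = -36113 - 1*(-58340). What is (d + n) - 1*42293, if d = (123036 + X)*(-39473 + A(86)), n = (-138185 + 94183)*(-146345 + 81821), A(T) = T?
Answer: -2882331026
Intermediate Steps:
X = 22227 (X = -36113 + 58340 = 22227)
n = 2839185048 (n = -44002*(-64524) = 2839185048)
d = -5721473781 (d = (123036 + 22227)*(-39473 + 86) = 145263*(-39387) = -5721473781)
(d + n) - 1*42293 = (-5721473781 + 2839185048) - 1*42293 = -2882288733 - 42293 = -2882331026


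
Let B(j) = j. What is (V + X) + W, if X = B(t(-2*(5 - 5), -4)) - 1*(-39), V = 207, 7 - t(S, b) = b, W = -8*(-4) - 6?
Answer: 283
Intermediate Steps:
W = 26 (W = 32 - 6 = 26)
t(S, b) = 7 - b
X = 50 (X = (7 - 1*(-4)) - 1*(-39) = (7 + 4) + 39 = 11 + 39 = 50)
(V + X) + W = (207 + 50) + 26 = 257 + 26 = 283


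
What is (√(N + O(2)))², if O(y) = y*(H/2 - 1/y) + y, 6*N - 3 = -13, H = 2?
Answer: 4/3 ≈ 1.3333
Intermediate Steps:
N = -5/3 (N = ½ + (⅙)*(-13) = ½ - 13/6 = -5/3 ≈ -1.6667)
O(y) = y + y*(1 - 1/y) (O(y) = y*(2/2 - 1/y) + y = y*(2*(½) - 1/y) + y = y*(1 - 1/y) + y = y + y*(1 - 1/y))
(√(N + O(2)))² = (√(-5/3 + (-1 + 2*2)))² = (√(-5/3 + (-1 + 4)))² = (√(-5/3 + 3))² = (√(4/3))² = (2*√3/3)² = 4/3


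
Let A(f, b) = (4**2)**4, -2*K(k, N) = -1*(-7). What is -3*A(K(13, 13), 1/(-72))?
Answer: -196608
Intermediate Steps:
K(k, N) = -7/2 (K(k, N) = -(-1)*(-7)/2 = -1/2*7 = -7/2)
A(f, b) = 65536 (A(f, b) = 16**4 = 65536)
-3*A(K(13, 13), 1/(-72)) = -3*65536 = -196608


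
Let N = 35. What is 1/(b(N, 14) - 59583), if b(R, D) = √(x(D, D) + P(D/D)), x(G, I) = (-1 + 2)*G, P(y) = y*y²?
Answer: -19861/1183377958 - √15/3550133874 ≈ -1.6784e-5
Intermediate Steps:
P(y) = y³
x(G, I) = G (x(G, I) = 1*G = G)
b(R, D) = √(1 + D) (b(R, D) = √(D + (D/D)³) = √(D + 1³) = √(D + 1) = √(1 + D))
1/(b(N, 14) - 59583) = 1/(√(1 + 14) - 59583) = 1/(√15 - 59583) = 1/(-59583 + √15)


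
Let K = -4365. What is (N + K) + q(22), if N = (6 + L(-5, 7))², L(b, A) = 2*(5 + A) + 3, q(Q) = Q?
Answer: -3254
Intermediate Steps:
L(b, A) = 13 + 2*A (L(b, A) = (10 + 2*A) + 3 = 13 + 2*A)
N = 1089 (N = (6 + (13 + 2*7))² = (6 + (13 + 14))² = (6 + 27)² = 33² = 1089)
(N + K) + q(22) = (1089 - 4365) + 22 = -3276 + 22 = -3254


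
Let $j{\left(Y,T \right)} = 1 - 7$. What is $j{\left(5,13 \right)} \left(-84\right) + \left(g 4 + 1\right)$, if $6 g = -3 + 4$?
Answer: $\frac{1517}{3} \approx 505.67$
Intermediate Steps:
$j{\left(Y,T \right)} = -6$ ($j{\left(Y,T \right)} = 1 - 7 = -6$)
$g = \frac{1}{6}$ ($g = \frac{-3 + 4}{6} = \frac{1}{6} \cdot 1 = \frac{1}{6} \approx 0.16667$)
$j{\left(5,13 \right)} \left(-84\right) + \left(g 4 + 1\right) = \left(-6\right) \left(-84\right) + \left(\frac{1}{6} \cdot 4 + 1\right) = 504 + \left(\frac{2}{3} + 1\right) = 504 + \frac{5}{3} = \frac{1517}{3}$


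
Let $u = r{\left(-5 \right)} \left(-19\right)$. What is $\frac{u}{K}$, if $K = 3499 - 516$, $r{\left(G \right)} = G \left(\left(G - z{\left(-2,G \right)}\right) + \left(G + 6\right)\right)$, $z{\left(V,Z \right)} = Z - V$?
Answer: $- \frac{5}{157} \approx -0.031847$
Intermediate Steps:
$r{\left(G \right)} = G \left(4 + G\right)$ ($r{\left(G \right)} = G \left(\left(G - \left(G - -2\right)\right) + \left(G + 6\right)\right) = G \left(\left(G - \left(G + 2\right)\right) + \left(6 + G\right)\right) = G \left(\left(G - \left(2 + G\right)\right) + \left(6 + G\right)\right) = G \left(-2 + \left(6 + G\right)\right) = G \left(4 + G\right)$)
$K = 2983$
$u = -95$ ($u = - 5 \left(4 - 5\right) \left(-19\right) = \left(-5\right) \left(-1\right) \left(-19\right) = 5 \left(-19\right) = -95$)
$\frac{u}{K} = - \frac{95}{2983} = \left(-95\right) \frac{1}{2983} = - \frac{5}{157}$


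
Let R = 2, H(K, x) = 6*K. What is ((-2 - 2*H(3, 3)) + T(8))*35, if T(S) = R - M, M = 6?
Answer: -1470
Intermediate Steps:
T(S) = -4 (T(S) = 2 - 1*6 = 2 - 6 = -4)
((-2 - 2*H(3, 3)) + T(8))*35 = ((-2 - 12*3) - 4)*35 = ((-2 - 2*18) - 4)*35 = ((-2 - 36) - 4)*35 = (-38 - 4)*35 = -42*35 = -1470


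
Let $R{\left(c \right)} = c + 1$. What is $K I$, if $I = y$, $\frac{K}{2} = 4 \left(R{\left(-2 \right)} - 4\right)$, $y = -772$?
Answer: $30880$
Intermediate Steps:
$R{\left(c \right)} = 1 + c$
$K = -40$ ($K = 2 \cdot 4 \left(\left(1 - 2\right) - 4\right) = 2 \cdot 4 \left(-1 - 4\right) = 2 \cdot 4 \left(-5\right) = 2 \left(-20\right) = -40$)
$I = -772$
$K I = \left(-40\right) \left(-772\right) = 30880$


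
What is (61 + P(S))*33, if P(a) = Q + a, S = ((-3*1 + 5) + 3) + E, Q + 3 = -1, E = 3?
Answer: 2145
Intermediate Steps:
Q = -4 (Q = -3 - 1 = -4)
S = 8 (S = ((-3*1 + 5) + 3) + 3 = ((-3 + 5) + 3) + 3 = (2 + 3) + 3 = 5 + 3 = 8)
P(a) = -4 + a
(61 + P(S))*33 = (61 + (-4 + 8))*33 = (61 + 4)*33 = 65*33 = 2145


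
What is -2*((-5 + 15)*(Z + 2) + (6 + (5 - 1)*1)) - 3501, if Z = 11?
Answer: -3781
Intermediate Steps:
-2*((-5 + 15)*(Z + 2) + (6 + (5 - 1)*1)) - 3501 = -2*((-5 + 15)*(11 + 2) + (6 + (5 - 1)*1)) - 3501 = -2*(10*13 + (6 + 4*1)) - 3501 = -2*(130 + (6 + 4)) - 3501 = -2*(130 + 10) - 3501 = -2*140 - 3501 = -280 - 3501 = -3781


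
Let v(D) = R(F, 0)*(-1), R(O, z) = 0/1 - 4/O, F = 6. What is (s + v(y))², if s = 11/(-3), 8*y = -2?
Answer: 9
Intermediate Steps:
y = -¼ (y = (⅛)*(-2) = -¼ ≈ -0.25000)
s = -11/3 (s = 11*(-⅓) = -11/3 ≈ -3.6667)
R(O, z) = -4/O (R(O, z) = 0*1 - 4/O = 0 - 4/O = -4/O)
v(D) = ⅔ (v(D) = -4/6*(-1) = -4*⅙*(-1) = -⅔*(-1) = ⅔)
(s + v(y))² = (-11/3 + ⅔)² = (-3)² = 9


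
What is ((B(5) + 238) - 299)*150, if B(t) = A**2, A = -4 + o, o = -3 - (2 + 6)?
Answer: 24600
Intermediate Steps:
o = -11 (o = -3 - 1*8 = -3 - 8 = -11)
A = -15 (A = -4 - 11 = -15)
B(t) = 225 (B(t) = (-15)**2 = 225)
((B(5) + 238) - 299)*150 = ((225 + 238) - 299)*150 = (463 - 299)*150 = 164*150 = 24600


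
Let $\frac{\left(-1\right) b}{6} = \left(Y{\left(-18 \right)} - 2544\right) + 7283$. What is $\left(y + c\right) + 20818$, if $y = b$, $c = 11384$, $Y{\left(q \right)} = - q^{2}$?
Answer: $5712$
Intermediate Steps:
$b = -26490$ ($b = - 6 \left(\left(- \left(-18\right)^{2} - 2544\right) + 7283\right) = - 6 \left(\left(\left(-1\right) 324 - 2544\right) + 7283\right) = - 6 \left(\left(-324 - 2544\right) + 7283\right) = - 6 \left(-2868 + 7283\right) = \left(-6\right) 4415 = -26490$)
$y = -26490$
$\left(y + c\right) + 20818 = \left(-26490 + 11384\right) + 20818 = -15106 + 20818 = 5712$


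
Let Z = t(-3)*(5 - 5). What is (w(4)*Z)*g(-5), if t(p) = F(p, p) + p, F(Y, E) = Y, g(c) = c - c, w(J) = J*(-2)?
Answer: 0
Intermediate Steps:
w(J) = -2*J
g(c) = 0
t(p) = 2*p (t(p) = p + p = 2*p)
Z = 0 (Z = (2*(-3))*(5 - 5) = -6*0 = 0)
(w(4)*Z)*g(-5) = (-2*4*0)*0 = -8*0*0 = 0*0 = 0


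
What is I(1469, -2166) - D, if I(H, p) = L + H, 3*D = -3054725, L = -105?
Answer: 3058817/3 ≈ 1.0196e+6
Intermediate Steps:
D = -3054725/3 (D = (⅓)*(-3054725) = -3054725/3 ≈ -1.0182e+6)
I(H, p) = -105 + H
I(1469, -2166) - D = (-105 + 1469) - 1*(-3054725/3) = 1364 + 3054725/3 = 3058817/3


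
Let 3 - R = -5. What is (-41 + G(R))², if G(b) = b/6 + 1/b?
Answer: 900601/576 ≈ 1563.5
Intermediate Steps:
R = 8 (R = 3 - 1*(-5) = 3 + 5 = 8)
G(b) = 1/b + b/6 (G(b) = b*(⅙) + 1/b = b/6 + 1/b = 1/b + b/6)
(-41 + G(R))² = (-41 + (1/8 + (⅙)*8))² = (-41 + (⅛ + 4/3))² = (-41 + 35/24)² = (-949/24)² = 900601/576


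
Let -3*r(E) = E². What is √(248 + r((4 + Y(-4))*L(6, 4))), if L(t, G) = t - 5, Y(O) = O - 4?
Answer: 2*√546/3 ≈ 15.578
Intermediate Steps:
Y(O) = -4 + O
L(t, G) = -5 + t
r(E) = -E²/3
√(248 + r((4 + Y(-4))*L(6, 4))) = √(248 - (-5 + 6)²*(4 + (-4 - 4))²/3) = √(248 - (4 - 8)²/3) = √(248 - (-4*1)²/3) = √(248 - ⅓*(-4)²) = √(248 - ⅓*16) = √(248 - 16/3) = √(728/3) = 2*√546/3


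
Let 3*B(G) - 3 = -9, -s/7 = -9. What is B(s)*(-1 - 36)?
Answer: 74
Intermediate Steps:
s = 63 (s = -7*(-9) = 63)
B(G) = -2 (B(G) = 1 + (⅓)*(-9) = 1 - 3 = -2)
B(s)*(-1 - 36) = -2*(-1 - 36) = -2*(-37) = 74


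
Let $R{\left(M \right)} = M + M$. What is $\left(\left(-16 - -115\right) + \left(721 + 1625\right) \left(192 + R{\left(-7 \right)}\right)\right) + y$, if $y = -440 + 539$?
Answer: $417786$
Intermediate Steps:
$R{\left(M \right)} = 2 M$
$y = 99$
$\left(\left(-16 - -115\right) + \left(721 + 1625\right) \left(192 + R{\left(-7 \right)}\right)\right) + y = \left(\left(-16 - -115\right) + \left(721 + 1625\right) \left(192 + 2 \left(-7\right)\right)\right) + 99 = \left(\left(-16 + 115\right) + 2346 \left(192 - 14\right)\right) + 99 = \left(99 + 2346 \cdot 178\right) + 99 = \left(99 + 417588\right) + 99 = 417687 + 99 = 417786$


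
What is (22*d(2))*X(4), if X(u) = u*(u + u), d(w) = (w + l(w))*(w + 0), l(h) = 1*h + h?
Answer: 8448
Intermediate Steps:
l(h) = 2*h (l(h) = h + h = 2*h)
d(w) = 3*w**2 (d(w) = (w + 2*w)*(w + 0) = (3*w)*w = 3*w**2)
X(u) = 2*u**2 (X(u) = u*(2*u) = 2*u**2)
(22*d(2))*X(4) = (22*(3*2**2))*(2*4**2) = (22*(3*4))*(2*16) = (22*12)*32 = 264*32 = 8448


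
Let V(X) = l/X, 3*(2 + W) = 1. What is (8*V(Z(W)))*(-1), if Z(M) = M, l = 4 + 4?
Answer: 192/5 ≈ 38.400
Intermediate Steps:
W = -5/3 (W = -2 + (1/3)*1 = -2 + 1/3 = -5/3 ≈ -1.6667)
l = 8
V(X) = 8/X
(8*V(Z(W)))*(-1) = (8*(8/(-5/3)))*(-1) = (8*(8*(-3/5)))*(-1) = (8*(-24/5))*(-1) = -192/5*(-1) = 192/5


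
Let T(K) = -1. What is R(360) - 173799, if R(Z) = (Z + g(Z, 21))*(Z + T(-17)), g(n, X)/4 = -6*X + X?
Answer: -195339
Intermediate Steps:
g(n, X) = -20*X (g(n, X) = 4*(-6*X + X) = 4*(-5*X) = -20*X)
R(Z) = (-1 + Z)*(-420 + Z) (R(Z) = (Z - 20*21)*(Z - 1) = (Z - 420)*(-1 + Z) = (-420 + Z)*(-1 + Z) = (-1 + Z)*(-420 + Z))
R(360) - 173799 = (420 + 360² - 421*360) - 173799 = (420 + 129600 - 151560) - 173799 = -21540 - 173799 = -195339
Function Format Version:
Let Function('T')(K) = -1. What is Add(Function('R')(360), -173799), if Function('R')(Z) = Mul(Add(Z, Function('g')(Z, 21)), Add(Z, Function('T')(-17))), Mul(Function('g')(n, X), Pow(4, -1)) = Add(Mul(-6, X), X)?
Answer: -195339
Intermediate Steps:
Function('g')(n, X) = Mul(-20, X) (Function('g')(n, X) = Mul(4, Add(Mul(-6, X), X)) = Mul(4, Mul(-5, X)) = Mul(-20, X))
Function('R')(Z) = Mul(Add(-1, Z), Add(-420, Z)) (Function('R')(Z) = Mul(Add(Z, Mul(-20, 21)), Add(Z, -1)) = Mul(Add(Z, -420), Add(-1, Z)) = Mul(Add(-420, Z), Add(-1, Z)) = Mul(Add(-1, Z), Add(-420, Z)))
Add(Function('R')(360), -173799) = Add(Add(420, Pow(360, 2), Mul(-421, 360)), -173799) = Add(Add(420, 129600, -151560), -173799) = Add(-21540, -173799) = -195339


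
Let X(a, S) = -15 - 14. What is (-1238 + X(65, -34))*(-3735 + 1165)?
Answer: 3256190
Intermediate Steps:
X(a, S) = -29
(-1238 + X(65, -34))*(-3735 + 1165) = (-1238 - 29)*(-3735 + 1165) = -1267*(-2570) = 3256190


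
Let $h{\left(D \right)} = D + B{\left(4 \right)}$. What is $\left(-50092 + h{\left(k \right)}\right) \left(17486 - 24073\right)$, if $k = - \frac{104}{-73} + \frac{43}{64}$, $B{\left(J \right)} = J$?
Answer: $\frac{1541366833167}{4672} \approx 3.2992 \cdot 10^{8}$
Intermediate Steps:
$k = \frac{9795}{4672}$ ($k = \left(-104\right) \left(- \frac{1}{73}\right) + 43 \cdot \frac{1}{64} = \frac{104}{73} + \frac{43}{64} = \frac{9795}{4672} \approx 2.0965$)
$h{\left(D \right)} = 4 + D$ ($h{\left(D \right)} = D + 4 = 4 + D$)
$\left(-50092 + h{\left(k \right)}\right) \left(17486 - 24073\right) = \left(-50092 + \left(4 + \frac{9795}{4672}\right)\right) \left(17486 - 24073\right) = \left(-50092 + \frac{28483}{4672}\right) \left(17486 - 24073\right) = \left(- \frac{234001341}{4672}\right) \left(-6587\right) = \frac{1541366833167}{4672}$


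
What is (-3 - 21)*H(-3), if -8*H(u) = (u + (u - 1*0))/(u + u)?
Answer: 3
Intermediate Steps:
H(u) = -⅛ (H(u) = -(u + (u - 1*0))/(8*(u + u)) = -(u + (u + 0))/(8*(2*u)) = -(u + u)*1/(2*u)/8 = -2*u*1/(2*u)/8 = -⅛*1 = -⅛)
(-3 - 21)*H(-3) = (-3 - 21)*(-⅛) = -24*(-⅛) = 3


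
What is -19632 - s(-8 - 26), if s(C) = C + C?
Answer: -19564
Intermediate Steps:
s(C) = 2*C
-19632 - s(-8 - 26) = -19632 - 2*(-8 - 26) = -19632 - 2*(-34) = -19632 - 1*(-68) = -19632 + 68 = -19564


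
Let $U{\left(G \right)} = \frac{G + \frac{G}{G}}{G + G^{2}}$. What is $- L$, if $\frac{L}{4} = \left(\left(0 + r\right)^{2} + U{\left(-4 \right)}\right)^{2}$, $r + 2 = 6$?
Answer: $- \frac{3969}{4} \approx -992.25$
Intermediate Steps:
$r = 4$ ($r = -2 + 6 = 4$)
$U{\left(G \right)} = \frac{1 + G}{G + G^{2}}$ ($U{\left(G \right)} = \frac{G + 1}{G + G^{2}} = \frac{1 + G}{G + G^{2}}$)
$L = \frac{3969}{4}$ ($L = 4 \left(\left(0 + 4\right)^{2} + \frac{1}{-4}\right)^{2} = 4 \left(4^{2} - \frac{1}{4}\right)^{2} = 4 \left(16 - \frac{1}{4}\right)^{2} = 4 \left(\frac{63}{4}\right)^{2} = 4 \cdot \frac{3969}{16} = \frac{3969}{4} \approx 992.25$)
$- L = \left(-1\right) \frac{3969}{4} = - \frac{3969}{4}$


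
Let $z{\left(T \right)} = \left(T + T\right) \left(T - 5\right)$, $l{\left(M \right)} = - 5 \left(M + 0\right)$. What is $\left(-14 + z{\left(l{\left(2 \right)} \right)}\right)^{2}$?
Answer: $81796$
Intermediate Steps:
$l{\left(M \right)} = - 5 M$
$z{\left(T \right)} = 2 T \left(-5 + T\right)$
$\left(-14 + z{\left(l{\left(2 \right)} \right)}\right)^{2} = \left(-14 + 2 \left(\left(-5\right) 2\right) \left(-5 - 10\right)\right)^{2} = \left(-14 + 2 \left(-10\right) \left(-5 - 10\right)\right)^{2} = \left(-14 + 2 \left(-10\right) \left(-15\right)\right)^{2} = \left(-14 + 300\right)^{2} = 286^{2} = 81796$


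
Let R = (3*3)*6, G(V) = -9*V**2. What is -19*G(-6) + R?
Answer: 6210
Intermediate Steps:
R = 54 (R = 9*6 = 54)
-19*G(-6) + R = -(-171)*(-6)**2 + 54 = -(-171)*36 + 54 = -19*(-324) + 54 = 6156 + 54 = 6210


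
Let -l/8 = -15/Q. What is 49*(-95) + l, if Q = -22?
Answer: -51265/11 ≈ -4660.5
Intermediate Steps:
l = -60/11 (l = -(-120)/(-22) = -(-120)*(-1)/22 = -8*15/22 = -60/11 ≈ -5.4545)
49*(-95) + l = 49*(-95) - 60/11 = -4655 - 60/11 = -51265/11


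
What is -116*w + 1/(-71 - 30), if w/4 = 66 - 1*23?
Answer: -2015153/101 ≈ -19952.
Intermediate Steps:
w = 172 (w = 4*(66 - 1*23) = 4*(66 - 23) = 4*43 = 172)
-116*w + 1/(-71 - 30) = -116*172 + 1/(-71 - 30) = -19952 + 1/(-101) = -19952 - 1/101 = -2015153/101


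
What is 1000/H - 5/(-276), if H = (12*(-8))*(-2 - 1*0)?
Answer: 2885/552 ≈ 5.2264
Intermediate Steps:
H = 192 (H = -96*(-2 + 0) = -96*(-2) = 192)
1000/H - 5/(-276) = 1000/192 - 5/(-276) = 1000*(1/192) - 5*(-1/276) = 125/24 + 5/276 = 2885/552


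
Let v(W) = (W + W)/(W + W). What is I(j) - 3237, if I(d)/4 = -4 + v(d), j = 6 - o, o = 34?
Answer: -3249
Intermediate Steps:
j = -28 (j = 6 - 1*34 = 6 - 34 = -28)
v(W) = 1 (v(W) = (2*W)/((2*W)) = (2*W)*(1/(2*W)) = 1)
I(d) = -12 (I(d) = 4*(-4 + 1) = 4*(-3) = -12)
I(j) - 3237 = -12 - 3237 = -3249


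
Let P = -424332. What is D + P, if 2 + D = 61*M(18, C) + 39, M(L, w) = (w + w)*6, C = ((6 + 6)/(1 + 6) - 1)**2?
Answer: -20772155/49 ≈ -4.2392e+5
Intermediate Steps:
C = 25/49 (C = (12/7 - 1)**2 = (5/7)**2 = 25/49 ≈ 0.51020)
M(L, w) = 12*w (M(L, w) = (2*w)*6 = 12*w)
D = 20113/49 (D = -2 + (61*(12*(25/49)) + 39) = -2 + (61*(300/49) + 39) = -2 + (18300/49 + 39) = -2 + 20211/49 = 20113/49 ≈ 410.47)
D + P = 20113/49 - 424332 = -20772155/49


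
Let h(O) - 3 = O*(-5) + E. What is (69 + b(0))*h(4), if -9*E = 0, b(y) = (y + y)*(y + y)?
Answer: -1173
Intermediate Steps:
b(y) = 4*y² (b(y) = (2*y)*(2*y) = 4*y²)
E = 0 (E = -⅑*0 = 0)
h(O) = 3 - 5*O (h(O) = 3 + (O*(-5) + 0) = 3 + (-5*O + 0) = 3 - 5*O)
(69 + b(0))*h(4) = (69 + 4*0²)*(3 - 5*4) = (69 + 4*0)*(3 - 20) = (69 + 0)*(-17) = 69*(-17) = -1173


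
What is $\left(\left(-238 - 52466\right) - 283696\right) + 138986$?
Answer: $-197414$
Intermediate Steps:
$\left(\left(-238 - 52466\right) - 283696\right) + 138986 = \left(-52704 - 283696\right) + 138986 = -336400 + 138986 = -197414$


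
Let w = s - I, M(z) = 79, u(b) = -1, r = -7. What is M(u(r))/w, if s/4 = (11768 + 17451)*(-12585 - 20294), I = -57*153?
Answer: -79/3842757283 ≈ -2.0558e-8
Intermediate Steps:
I = -8721
s = -3842766004 (s = 4*((11768 + 17451)*(-12585 - 20294)) = 4*(29219*(-32879)) = 4*(-960691501) = -3842766004)
w = -3842757283 (w = -3842766004 - 1*(-8721) = -3842766004 + 8721 = -3842757283)
M(u(r))/w = 79/(-3842757283) = 79*(-1/3842757283) = -79/3842757283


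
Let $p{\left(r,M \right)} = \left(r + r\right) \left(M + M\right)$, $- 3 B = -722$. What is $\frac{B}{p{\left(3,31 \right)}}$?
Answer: $\frac{361}{558} \approx 0.64695$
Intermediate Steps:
$B = \frac{722}{3}$ ($B = \left(- \frac{1}{3}\right) \left(-722\right) = \frac{722}{3} \approx 240.67$)
$p{\left(r,M \right)} = 4 M r$ ($p{\left(r,M \right)} = 2 r 2 M = 4 M r$)
$\frac{B}{p{\left(3,31 \right)}} = \frac{722}{3 \cdot 4 \cdot 31 \cdot 3} = \frac{722}{3 \cdot 372} = \frac{722}{3} \cdot \frac{1}{372} = \frac{361}{558}$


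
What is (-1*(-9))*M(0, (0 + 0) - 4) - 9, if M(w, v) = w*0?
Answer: -9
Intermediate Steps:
M(w, v) = 0
(-1*(-9))*M(0, (0 + 0) - 4) - 9 = -1*(-9)*0 - 9 = 9*0 - 9 = 0 - 9 = -9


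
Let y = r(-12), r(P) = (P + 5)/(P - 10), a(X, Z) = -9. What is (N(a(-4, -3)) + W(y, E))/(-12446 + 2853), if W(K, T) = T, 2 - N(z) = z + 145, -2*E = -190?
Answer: 39/9593 ≈ 0.0040655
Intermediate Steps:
E = 95 (E = -½*(-190) = 95)
r(P) = (5 + P)/(-10 + P)
N(z) = -143 - z (N(z) = 2 - (z + 145) = 2 - (145 + z) = 2 + (-145 - z) = -143 - z)
y = 7/22 (y = (5 - 12)/(-10 - 12) = -7/(-22) = -1/22*(-7) = 7/22 ≈ 0.31818)
(N(a(-4, -3)) + W(y, E))/(-12446 + 2853) = ((-143 - 1*(-9)) + 95)/(-12446 + 2853) = ((-143 + 9) + 95)/(-9593) = (-134 + 95)*(-1/9593) = -39*(-1/9593) = 39/9593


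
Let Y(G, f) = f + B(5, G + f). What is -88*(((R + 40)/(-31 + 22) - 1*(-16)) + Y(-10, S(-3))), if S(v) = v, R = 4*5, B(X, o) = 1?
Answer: -1936/3 ≈ -645.33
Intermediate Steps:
R = 20
Y(G, f) = 1 + f (Y(G, f) = f + 1 = 1 + f)
-88*(((R + 40)/(-31 + 22) - 1*(-16)) + Y(-10, S(-3))) = -88*(((20 + 40)/(-31 + 22) - 1*(-16)) + (1 - 3)) = -88*((60/(-9) + 16) - 2) = -88*((60*(-1/9) + 16) - 2) = -88*((-20/3 + 16) - 2) = -88*(28/3 - 2) = -88*22/3 = -1936/3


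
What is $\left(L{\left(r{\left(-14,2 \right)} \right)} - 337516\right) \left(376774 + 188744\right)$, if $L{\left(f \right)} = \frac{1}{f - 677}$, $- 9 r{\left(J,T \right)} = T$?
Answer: $- \frac{1163361025280022}{6095} \approx -1.9087 \cdot 10^{11}$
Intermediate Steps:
$r{\left(J,T \right)} = - \frac{T}{9}$
$L{\left(f \right)} = \frac{1}{-677 + f}$
$\left(L{\left(r{\left(-14,2 \right)} \right)} - 337516\right) \left(376774 + 188744\right) = \left(\frac{1}{-677 - \frac{2}{9}} - 337516\right) \left(376774 + 188744\right) = \left(\frac{1}{-677 - \frac{2}{9}} - 337516\right) 565518 = \left(\frac{1}{- \frac{6095}{9}} - 337516\right) 565518 = \left(- \frac{9}{6095} - 337516\right) 565518 = \left(- \frac{2057160029}{6095}\right) 565518 = - \frac{1163361025280022}{6095}$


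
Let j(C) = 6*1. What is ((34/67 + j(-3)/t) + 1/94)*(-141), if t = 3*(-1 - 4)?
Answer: -11157/670 ≈ -16.652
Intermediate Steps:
j(C) = 6
t = -15 (t = 3*(-5) = -15)
((34/67 + j(-3)/t) + 1/94)*(-141) = ((34/67 + 6/(-15)) + 1/94)*(-141) = ((34*(1/67) + 6*(-1/15)) + 1/94)*(-141) = ((34/67 - ⅖) + 1/94)*(-141) = (36/335 + 1/94)*(-141) = (3719/31490)*(-141) = -11157/670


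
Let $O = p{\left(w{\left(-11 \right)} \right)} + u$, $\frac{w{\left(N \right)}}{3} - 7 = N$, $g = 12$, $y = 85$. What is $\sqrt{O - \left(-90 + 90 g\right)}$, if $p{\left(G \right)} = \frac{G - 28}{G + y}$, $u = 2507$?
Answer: $\frac{\sqrt{8081173}}{73} \approx 38.942$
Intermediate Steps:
$w{\left(N \right)} = 21 + 3 N$
$p{\left(G \right)} = \frac{-28 + G}{85 + G}$ ($p{\left(G \right)} = \frac{G - 28}{G + 85} = \frac{-28 + G}{85 + G}$)
$O = \frac{182971}{73}$ ($O = \frac{-28 + \left(21 + 3 \left(-11\right)\right)}{85 + \left(21 + 3 \left(-11\right)\right)} + 2507 = \frac{-28 + \left(21 - 33\right)}{85 + \left(21 - 33\right)} + 2507 = \frac{-28 - 12}{85 - 12} + 2507 = \frac{1}{73} \left(-40\right) + 2507 = - \frac{40}{73} + 2507 = \frac{182971}{73} \approx 2506.5$)
$\sqrt{O - \left(-90 + 90 g\right)} = \sqrt{\frac{182971}{73} + \left(90 - 1080\right)} = \sqrt{\frac{182971}{73} - 990} = \sqrt{\frac{110701}{73}} = \frac{\sqrt{8081173}}{73}$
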